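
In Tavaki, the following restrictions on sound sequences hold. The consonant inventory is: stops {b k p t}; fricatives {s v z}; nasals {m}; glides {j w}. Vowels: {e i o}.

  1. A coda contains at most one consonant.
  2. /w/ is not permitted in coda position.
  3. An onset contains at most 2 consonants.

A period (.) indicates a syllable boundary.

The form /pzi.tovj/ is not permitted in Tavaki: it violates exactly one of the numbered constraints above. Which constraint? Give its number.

/pzi.tovj/: syllable 2 coda /vj/ has 2 consonants (> 1).
This is a violation of constraint 1: "A coda contains at most one consonant."
The remaining constraints (2, 3) are satisfied.

1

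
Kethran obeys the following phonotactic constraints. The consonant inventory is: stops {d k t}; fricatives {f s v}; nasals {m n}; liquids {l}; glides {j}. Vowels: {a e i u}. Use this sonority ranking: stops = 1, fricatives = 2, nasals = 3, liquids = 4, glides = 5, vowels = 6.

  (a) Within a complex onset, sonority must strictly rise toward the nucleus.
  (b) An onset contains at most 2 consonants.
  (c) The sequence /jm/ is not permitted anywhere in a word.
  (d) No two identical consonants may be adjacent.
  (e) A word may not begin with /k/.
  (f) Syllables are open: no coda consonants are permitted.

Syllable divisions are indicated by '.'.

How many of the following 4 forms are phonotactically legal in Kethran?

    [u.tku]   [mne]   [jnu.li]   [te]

1

[u.tku] — violates constraint (a): syllable 2 onset /tk/: /t/ (stop, 1) → /k/ (stop, 1) does not rise → phonotactically illegal
[mne] — violates constraint (a): syllable 1 onset /mn/: /m/ (nasal, 3) → /n/ (nasal, 3) does not rise → phonotactically illegal
[jnu.li] — violates constraint (a): syllable 1 onset /jn/: /j/ (glide, 5) → /n/ (nasal, 3) does not rise → phonotactically illegal
[te] — σ1 onset /t/, coda /∅/ ok → phonotactically legal
Phonotactically legal: [te] → 1.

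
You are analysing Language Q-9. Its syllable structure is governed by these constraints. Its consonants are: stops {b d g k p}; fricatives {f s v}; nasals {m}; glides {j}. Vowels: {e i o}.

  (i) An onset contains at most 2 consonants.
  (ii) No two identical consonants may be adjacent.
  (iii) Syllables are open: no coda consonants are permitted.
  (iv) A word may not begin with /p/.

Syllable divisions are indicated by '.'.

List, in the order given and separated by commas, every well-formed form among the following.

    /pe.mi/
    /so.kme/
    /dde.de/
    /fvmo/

/pe.mi/ — violates constraint (iv): word begins with /p/ → ill-formed
/so.kme/ — σ1 onset /s/, coda /∅/ ok; σ2 onset /km/ (2C), coda /∅/ ok → well-formed
/dde.de/ — violates constraint (ii): adjacent identical consonants /dd/ → ill-formed
/fvmo/ — violates constraint (i): syllable 1 onset /fvm/ has 3 consonants (> 2) → ill-formed

/so.kme/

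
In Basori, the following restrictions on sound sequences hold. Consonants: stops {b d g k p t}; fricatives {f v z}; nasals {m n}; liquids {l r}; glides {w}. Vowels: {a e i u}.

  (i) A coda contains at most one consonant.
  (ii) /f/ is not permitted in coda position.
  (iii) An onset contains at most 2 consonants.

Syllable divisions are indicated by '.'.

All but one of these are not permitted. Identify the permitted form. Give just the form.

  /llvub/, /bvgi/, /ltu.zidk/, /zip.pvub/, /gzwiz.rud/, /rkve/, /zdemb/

/llvub/ — violates constraint (iii): syllable 1 onset /llv/ has 3 consonants (> 2) → not permitted
/bvgi/ — violates constraint (iii): syllable 1 onset /bvg/ has 3 consonants (> 2) → not permitted
/ltu.zidk/ — violates constraint (i): syllable 2 coda /dk/ has 2 consonants (> 1) → not permitted
/zip.pvub/ — σ1 onset /z/, coda /p/ ok; σ2 onset /pv/ (2C), coda /b/ ok → permitted
/gzwiz.rud/ — violates constraint (iii): syllable 1 onset /gzw/ has 3 consonants (> 2) → not permitted
/rkve/ — violates constraint (iii): syllable 1 onset /rkv/ has 3 consonants (> 2) → not permitted
/zdemb/ — violates constraint (i): syllable 1 coda /mb/ has 2 consonants (> 1) → not permitted

/zip.pvub/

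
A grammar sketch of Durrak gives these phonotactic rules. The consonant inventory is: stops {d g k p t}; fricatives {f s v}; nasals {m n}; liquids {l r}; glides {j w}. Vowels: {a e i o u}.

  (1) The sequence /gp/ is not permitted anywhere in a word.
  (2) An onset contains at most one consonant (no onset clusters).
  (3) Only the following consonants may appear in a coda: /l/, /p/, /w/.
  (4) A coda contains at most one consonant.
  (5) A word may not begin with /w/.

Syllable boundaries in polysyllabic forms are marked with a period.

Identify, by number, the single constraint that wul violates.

wul: word begins with /w/.
This is a violation of constraint 5: "A word may not begin with /w/."
The remaining constraints (1, 2, 3, 4) are satisfied.

5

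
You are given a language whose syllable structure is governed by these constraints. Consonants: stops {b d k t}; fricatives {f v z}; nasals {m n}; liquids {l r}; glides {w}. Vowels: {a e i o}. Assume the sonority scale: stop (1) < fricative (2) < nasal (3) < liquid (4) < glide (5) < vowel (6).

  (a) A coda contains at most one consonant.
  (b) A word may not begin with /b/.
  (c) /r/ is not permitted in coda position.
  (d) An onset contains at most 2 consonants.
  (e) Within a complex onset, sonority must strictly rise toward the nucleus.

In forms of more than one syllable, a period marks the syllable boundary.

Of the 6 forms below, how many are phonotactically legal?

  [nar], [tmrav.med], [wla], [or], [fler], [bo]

[nar] — violates constraint (c): syllable 1 coda contains /r/ → phonotactically illegal
[tmrav.med] — violates constraint (d): syllable 1 onset /tmr/ has 3 consonants (> 2) → phonotactically illegal
[wla] — violates constraint (e): syllable 1 onset /wl/: /w/ (glide, 5) → /l/ (liquid, 4) does not rise → phonotactically illegal
[or] — violates constraint (c): syllable 1 coda contains /r/ → phonotactically illegal
[fler] — violates constraint (c): syllable 1 coda contains /r/ → phonotactically illegal
[bo] — violates constraint (b): word begins with /b/ → phonotactically illegal
No form is phonotactically legal → 0.

0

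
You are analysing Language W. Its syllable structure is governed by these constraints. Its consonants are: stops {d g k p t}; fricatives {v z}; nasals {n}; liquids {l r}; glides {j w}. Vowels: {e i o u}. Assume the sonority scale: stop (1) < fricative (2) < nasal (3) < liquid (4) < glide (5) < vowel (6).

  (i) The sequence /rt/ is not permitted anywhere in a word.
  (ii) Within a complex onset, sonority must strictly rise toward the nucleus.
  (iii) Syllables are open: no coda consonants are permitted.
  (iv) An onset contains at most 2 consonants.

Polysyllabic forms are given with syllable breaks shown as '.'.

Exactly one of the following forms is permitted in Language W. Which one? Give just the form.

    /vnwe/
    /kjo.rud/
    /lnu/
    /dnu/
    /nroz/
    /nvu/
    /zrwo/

/vnwe/ — violates constraint (iv): syllable 1 onset /vnw/ has 3 consonants (> 2) → not permitted
/kjo.rud/ — violates constraint (iii): syllable 2 coda /d/ has 1 consonant (> 0) → not permitted
/lnu/ — violates constraint (ii): syllable 1 onset /ln/: /l/ (liquid, 4) → /n/ (nasal, 3) does not rise → not permitted
/dnu/ — σ1 onset /dn/ (1→3 rises), coda /∅/ ok → permitted
/nroz/ — violates constraint (iii): syllable 1 coda /z/ has 1 consonant (> 0) → not permitted
/nvu/ — violates constraint (ii): syllable 1 onset /nv/: /n/ (nasal, 3) → /v/ (fricative, 2) does not rise → not permitted
/zrwo/ — violates constraint (iv): syllable 1 onset /zrw/ has 3 consonants (> 2) → not permitted

/dnu/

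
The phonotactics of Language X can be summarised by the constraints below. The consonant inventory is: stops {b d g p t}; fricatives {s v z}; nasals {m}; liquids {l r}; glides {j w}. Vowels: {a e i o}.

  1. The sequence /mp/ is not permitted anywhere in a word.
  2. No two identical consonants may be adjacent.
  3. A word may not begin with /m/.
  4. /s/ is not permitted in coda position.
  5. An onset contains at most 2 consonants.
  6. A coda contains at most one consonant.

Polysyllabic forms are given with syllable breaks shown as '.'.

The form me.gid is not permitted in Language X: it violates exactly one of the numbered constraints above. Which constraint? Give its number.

3

me.gid: word begins with /m/.
This is a violation of constraint 3: "A word may not begin with /m/."
The remaining constraints (1, 2, 4, 5, 6) are satisfied.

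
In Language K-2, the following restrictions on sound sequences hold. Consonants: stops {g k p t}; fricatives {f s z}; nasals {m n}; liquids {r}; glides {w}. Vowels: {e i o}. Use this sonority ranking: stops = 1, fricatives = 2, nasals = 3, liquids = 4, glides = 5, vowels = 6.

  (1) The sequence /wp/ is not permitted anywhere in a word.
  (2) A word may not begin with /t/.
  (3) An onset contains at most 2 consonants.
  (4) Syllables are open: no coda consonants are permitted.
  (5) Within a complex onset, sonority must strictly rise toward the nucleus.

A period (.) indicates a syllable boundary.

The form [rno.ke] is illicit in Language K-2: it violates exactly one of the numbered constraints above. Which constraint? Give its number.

5

[rno.ke]: syllable 1 onset /rn/: /r/ (liquid, 4) → /n/ (nasal, 3) does not rise.
This is a violation of constraint 5: "Within a complex onset, sonority must strictly rise toward the nucleus."
The remaining constraints (1, 2, 3, 4) are satisfied.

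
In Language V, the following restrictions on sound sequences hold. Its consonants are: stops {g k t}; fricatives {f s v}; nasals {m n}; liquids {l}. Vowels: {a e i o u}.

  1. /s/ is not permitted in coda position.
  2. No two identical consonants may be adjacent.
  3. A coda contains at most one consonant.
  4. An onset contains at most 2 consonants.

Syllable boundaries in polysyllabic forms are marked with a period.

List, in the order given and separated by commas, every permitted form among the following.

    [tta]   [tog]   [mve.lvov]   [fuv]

[tog], [mve.lvov], [fuv]

[tta] — violates constraint 2: adjacent identical consonants /tt/ → not permitted
[tog] — σ1 onset /t/, coda /g/ ok → permitted
[mve.lvov] — σ1 onset /mv/ (2C), coda /∅/ ok; σ2 onset /lv/ (2C), coda /v/ ok → permitted
[fuv] — σ1 onset /f/, coda /v/ ok → permitted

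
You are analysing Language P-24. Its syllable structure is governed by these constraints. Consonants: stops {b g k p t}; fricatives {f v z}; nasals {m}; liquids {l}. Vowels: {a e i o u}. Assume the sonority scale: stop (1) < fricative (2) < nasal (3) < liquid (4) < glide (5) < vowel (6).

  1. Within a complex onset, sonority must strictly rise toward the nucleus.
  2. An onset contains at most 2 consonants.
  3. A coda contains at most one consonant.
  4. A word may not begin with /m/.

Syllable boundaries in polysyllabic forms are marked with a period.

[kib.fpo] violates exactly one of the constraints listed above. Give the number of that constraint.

1

[kib.fpo]: syllable 2 onset /fp/: /f/ (fricative, 2) → /p/ (stop, 1) does not rise.
This is a violation of constraint 1: "Within a complex onset, sonority must strictly rise toward the nucleus."
The remaining constraints (2, 3, 4) are satisfied.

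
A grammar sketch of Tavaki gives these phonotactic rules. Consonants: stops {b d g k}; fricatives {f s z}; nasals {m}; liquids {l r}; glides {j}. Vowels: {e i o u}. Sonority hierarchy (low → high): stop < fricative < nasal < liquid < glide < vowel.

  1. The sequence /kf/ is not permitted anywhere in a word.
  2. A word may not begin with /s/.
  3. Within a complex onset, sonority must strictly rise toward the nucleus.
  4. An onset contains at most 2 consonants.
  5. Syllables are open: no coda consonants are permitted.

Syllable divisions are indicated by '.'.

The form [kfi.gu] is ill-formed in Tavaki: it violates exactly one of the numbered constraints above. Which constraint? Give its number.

1

[kfi.gu]: contains banned sequence /kf/.
This is a violation of constraint 1: "The sequence /kf/ is not permitted anywhere in a word."
The remaining constraints (2, 3, 4, 5) are satisfied.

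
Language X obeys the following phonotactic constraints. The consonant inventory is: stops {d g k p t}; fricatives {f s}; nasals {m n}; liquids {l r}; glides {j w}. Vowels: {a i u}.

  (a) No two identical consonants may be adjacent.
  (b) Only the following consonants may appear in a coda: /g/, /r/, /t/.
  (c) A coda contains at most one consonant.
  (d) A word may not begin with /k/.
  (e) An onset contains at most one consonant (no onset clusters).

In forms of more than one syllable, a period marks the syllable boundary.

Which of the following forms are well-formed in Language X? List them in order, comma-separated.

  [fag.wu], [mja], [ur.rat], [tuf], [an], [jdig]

[fag.wu] — σ1 onset /f/, coda /g/ ok; σ2 onset /w/, coda /∅/ ok → well-formed
[mja] — violates constraint (e): syllable 1 onset /mj/ has 2 consonants (> 1) → ill-formed
[ur.rat] — violates constraint (a): adjacent identical consonants /rr/ → ill-formed
[tuf] — violates constraint (b): syllable 1 coda contains /f/, which is not a licensed coda consonant → ill-formed
[an] — violates constraint (b): syllable 1 coda contains /n/, which is not a licensed coda consonant → ill-formed
[jdig] — violates constraint (e): syllable 1 onset /jd/ has 2 consonants (> 1) → ill-formed

[fag.wu]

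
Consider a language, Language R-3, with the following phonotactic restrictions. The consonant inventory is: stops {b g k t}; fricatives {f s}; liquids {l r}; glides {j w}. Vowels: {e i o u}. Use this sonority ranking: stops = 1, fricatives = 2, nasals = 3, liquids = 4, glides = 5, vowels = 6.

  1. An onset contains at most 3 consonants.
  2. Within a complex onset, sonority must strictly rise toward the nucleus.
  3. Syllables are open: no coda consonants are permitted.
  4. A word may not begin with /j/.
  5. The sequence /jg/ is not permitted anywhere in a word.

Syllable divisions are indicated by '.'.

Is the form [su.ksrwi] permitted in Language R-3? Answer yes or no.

no

[su.ksrwi] — violates constraint 1: syllable 2 onset /ksrw/ has 4 consonants (> 3) → not permitted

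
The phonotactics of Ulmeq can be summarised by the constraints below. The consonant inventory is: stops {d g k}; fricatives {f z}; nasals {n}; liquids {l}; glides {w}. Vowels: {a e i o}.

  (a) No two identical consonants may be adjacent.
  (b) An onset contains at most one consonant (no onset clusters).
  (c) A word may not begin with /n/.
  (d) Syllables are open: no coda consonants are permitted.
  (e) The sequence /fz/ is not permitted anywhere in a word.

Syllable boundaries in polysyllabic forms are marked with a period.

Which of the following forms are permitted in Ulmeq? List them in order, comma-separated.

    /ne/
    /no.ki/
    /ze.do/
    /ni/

/ne/ — violates constraint (c): word begins with /n/ → not permitted
/no.ki/ — violates constraint (c): word begins with /n/ → not permitted
/ze.do/ — σ1 onset /z/, coda /∅/ ok; σ2 onset /d/, coda /∅/ ok → permitted
/ni/ — violates constraint (c): word begins with /n/ → not permitted

/ze.do/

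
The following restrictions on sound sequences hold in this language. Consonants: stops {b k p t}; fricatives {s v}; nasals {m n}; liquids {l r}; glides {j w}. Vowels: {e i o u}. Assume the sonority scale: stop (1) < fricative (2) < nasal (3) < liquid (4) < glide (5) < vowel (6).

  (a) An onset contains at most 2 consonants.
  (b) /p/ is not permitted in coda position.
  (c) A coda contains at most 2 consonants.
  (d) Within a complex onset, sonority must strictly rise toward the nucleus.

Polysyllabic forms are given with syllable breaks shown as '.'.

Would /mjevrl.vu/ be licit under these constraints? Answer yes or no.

no

/mjevrl.vu/ — violates constraint (c): syllable 1 coda /vrl/ has 3 consonants (> 2) → illicit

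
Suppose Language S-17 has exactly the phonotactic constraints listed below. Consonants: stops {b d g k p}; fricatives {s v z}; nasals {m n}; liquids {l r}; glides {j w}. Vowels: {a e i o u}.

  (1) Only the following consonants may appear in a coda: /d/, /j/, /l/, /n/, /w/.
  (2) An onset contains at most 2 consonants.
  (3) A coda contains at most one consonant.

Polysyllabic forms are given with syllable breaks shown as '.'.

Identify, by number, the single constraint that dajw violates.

3

dajw: syllable 1 coda /jw/ has 2 consonants (> 1).
This is a violation of constraint 3: "A coda contains at most one consonant."
The remaining constraints (1, 2) are satisfied.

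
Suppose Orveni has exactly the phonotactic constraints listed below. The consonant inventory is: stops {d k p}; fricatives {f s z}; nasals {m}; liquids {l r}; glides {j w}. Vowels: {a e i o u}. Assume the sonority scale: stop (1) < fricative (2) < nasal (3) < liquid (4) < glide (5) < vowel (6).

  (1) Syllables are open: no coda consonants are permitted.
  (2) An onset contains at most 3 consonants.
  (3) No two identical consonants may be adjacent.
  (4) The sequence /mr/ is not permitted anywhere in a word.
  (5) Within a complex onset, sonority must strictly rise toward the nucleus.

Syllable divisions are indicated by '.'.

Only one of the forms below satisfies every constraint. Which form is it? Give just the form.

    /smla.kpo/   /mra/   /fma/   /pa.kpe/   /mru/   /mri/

/smla.kpo/ — violates constraint 5: syllable 2 onset /kp/: /k/ (stop, 1) → /p/ (stop, 1) does not rise → ill-formed
/mra/ — violates constraint 4: contains banned sequence /mr/ → ill-formed
/fma/ — σ1 onset /fm/ (2→3 rises), coda /∅/ ok → well-formed
/pa.kpe/ — violates constraint 5: syllable 2 onset /kp/: /k/ (stop, 1) → /p/ (stop, 1) does not rise → ill-formed
/mru/ — violates constraint 4: contains banned sequence /mr/ → ill-formed
/mri/ — violates constraint 4: contains banned sequence /mr/ → ill-formed

/fma/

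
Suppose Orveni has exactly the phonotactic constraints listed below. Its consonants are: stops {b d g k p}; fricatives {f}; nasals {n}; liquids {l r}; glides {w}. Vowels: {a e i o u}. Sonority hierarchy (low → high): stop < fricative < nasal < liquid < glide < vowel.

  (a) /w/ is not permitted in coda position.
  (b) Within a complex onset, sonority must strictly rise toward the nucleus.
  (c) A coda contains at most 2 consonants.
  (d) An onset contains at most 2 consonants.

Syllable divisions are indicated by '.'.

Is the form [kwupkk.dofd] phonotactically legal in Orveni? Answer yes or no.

no

[kwupkk.dofd] — violates constraint (c): syllable 1 coda /pkk/ has 3 consonants (> 2) → phonotactically illegal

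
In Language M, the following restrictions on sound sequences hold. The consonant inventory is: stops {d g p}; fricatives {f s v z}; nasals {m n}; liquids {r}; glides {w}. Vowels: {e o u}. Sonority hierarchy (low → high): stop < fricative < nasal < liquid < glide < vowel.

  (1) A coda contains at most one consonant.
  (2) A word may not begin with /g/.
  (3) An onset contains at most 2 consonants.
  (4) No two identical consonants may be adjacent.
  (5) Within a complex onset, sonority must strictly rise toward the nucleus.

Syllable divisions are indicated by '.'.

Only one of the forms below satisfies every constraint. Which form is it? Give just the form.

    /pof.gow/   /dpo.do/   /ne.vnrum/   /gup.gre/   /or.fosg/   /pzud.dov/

/pof.gow/ — σ1 onset /p/, coda /f/ ok; σ2 onset /g/, coda /w/ ok → licit
/dpo.do/ — violates constraint 5: syllable 1 onset /dp/: /d/ (stop, 1) → /p/ (stop, 1) does not rise → illicit
/ne.vnrum/ — violates constraint 3: syllable 2 onset /vnr/ has 3 consonants (> 2) → illicit
/gup.gre/ — violates constraint 2: word begins with /g/ → illicit
/or.fosg/ — violates constraint 1: syllable 2 coda /sg/ has 2 consonants (> 1) → illicit
/pzud.dov/ — violates constraint 4: adjacent identical consonants /dd/ → illicit

/pof.gow/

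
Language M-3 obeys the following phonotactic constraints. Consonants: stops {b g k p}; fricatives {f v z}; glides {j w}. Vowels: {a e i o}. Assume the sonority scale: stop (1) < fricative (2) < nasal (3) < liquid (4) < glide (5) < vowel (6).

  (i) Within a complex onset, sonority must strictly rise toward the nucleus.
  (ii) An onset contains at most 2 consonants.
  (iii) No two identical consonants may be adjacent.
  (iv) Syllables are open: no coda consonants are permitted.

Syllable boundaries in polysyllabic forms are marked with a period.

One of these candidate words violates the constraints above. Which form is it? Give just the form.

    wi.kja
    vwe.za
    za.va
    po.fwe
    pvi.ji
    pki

pki

wi.kja — σ1 onset /w/, coda /∅/ ok; σ2 onset /kj/ (1→5 rises), coda /∅/ ok → licit
vwe.za — σ1 onset /vw/ (2→5 rises), coda /∅/ ok; σ2 onset /z/, coda /∅/ ok → licit
za.va — σ1 onset /z/, coda /∅/ ok; σ2 onset /v/, coda /∅/ ok → licit
po.fwe — σ1 onset /p/, coda /∅/ ok; σ2 onset /fw/ (2→5 rises), coda /∅/ ok → licit
pvi.ji — σ1 onset /pv/ (1→2 rises), coda /∅/ ok; σ2 onset /j/, coda /∅/ ok → licit
pki — violates constraint (i): syllable 1 onset /pk/: /p/ (stop, 1) → /k/ (stop, 1) does not rise → illicit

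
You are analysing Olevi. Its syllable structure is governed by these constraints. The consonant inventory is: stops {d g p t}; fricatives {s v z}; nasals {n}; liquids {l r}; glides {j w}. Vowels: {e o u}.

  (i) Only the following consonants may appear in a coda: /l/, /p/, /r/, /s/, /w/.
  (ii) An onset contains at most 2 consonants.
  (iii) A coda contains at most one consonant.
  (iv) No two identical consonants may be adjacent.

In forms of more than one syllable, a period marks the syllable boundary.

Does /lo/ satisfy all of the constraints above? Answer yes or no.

/lo/ — σ1 onset /l/, coda /∅/ ok → licit

yes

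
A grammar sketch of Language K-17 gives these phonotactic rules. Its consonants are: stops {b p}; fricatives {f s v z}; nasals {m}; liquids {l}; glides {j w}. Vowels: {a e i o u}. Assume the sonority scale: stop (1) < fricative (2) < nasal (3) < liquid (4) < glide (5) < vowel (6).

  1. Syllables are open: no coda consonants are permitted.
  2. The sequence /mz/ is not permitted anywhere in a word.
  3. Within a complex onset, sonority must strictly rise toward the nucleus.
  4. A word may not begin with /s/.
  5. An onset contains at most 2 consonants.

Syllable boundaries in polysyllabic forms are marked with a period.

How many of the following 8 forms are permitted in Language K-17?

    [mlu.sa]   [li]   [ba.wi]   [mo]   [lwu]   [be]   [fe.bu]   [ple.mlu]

8

[mlu.sa] — σ1 onset /ml/ (3→4 rises), coda /∅/ ok; σ2 onset /s/, coda /∅/ ok → permitted
[li] — σ1 onset /l/, coda /∅/ ok → permitted
[ba.wi] — σ1 onset /b/, coda /∅/ ok; σ2 onset /w/, coda /∅/ ok → permitted
[mo] — σ1 onset /m/, coda /∅/ ok → permitted
[lwu] — σ1 onset /lw/ (4→5 rises), coda /∅/ ok → permitted
[be] — σ1 onset /b/, coda /∅/ ok → permitted
[fe.bu] — σ1 onset /f/, coda /∅/ ok; σ2 onset /b/, coda /∅/ ok → permitted
[ple.mlu] — σ1 onset /pl/ (1→4 rises), coda /∅/ ok; σ2 onset /ml/ (3→4 rises), coda /∅/ ok → permitted
Permitted: [mlu.sa], [li], [ba.wi], [mo], [lwu], [be], [fe.bu], [ple.mlu] → 8.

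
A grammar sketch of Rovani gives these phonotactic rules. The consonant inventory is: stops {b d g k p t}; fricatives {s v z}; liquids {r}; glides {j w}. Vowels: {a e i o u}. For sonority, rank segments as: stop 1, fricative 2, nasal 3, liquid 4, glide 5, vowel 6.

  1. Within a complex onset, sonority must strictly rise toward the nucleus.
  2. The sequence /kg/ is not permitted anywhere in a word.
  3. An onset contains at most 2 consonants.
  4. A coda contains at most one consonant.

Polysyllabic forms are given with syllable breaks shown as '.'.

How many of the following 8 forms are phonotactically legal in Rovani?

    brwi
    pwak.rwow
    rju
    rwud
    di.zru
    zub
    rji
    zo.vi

7

brwi — violates constraint 3: syllable 1 onset /brw/ has 3 consonants (> 2) → phonotactically illegal
pwak.rwow — σ1 onset /pw/ (1→5 rises), coda /k/ ok; σ2 onset /rw/ (4→5 rises), coda /w/ ok → phonotactically legal
rju — σ1 onset /rj/ (4→5 rises), coda /∅/ ok → phonotactically legal
rwud — σ1 onset /rw/ (4→5 rises), coda /d/ ok → phonotactically legal
di.zru — σ1 onset /d/, coda /∅/ ok; σ2 onset /zr/ (2→4 rises), coda /∅/ ok → phonotactically legal
zub — σ1 onset /z/, coda /b/ ok → phonotactically legal
rji — σ1 onset /rj/ (4→5 rises), coda /∅/ ok → phonotactically legal
zo.vi — σ1 onset /z/, coda /∅/ ok; σ2 onset /v/, coda /∅/ ok → phonotactically legal
Phonotactically legal: pwak.rwow, rju, rwud, di.zru, zub, rji, zo.vi → 7.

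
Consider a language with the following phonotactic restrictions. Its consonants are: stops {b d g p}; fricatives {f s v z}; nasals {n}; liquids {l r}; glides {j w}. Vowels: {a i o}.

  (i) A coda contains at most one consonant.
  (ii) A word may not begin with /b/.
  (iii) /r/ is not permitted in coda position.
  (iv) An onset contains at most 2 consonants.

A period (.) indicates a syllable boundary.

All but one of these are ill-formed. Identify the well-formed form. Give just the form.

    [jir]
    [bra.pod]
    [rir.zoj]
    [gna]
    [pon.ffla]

[jir] — violates constraint (iii): syllable 1 coda contains /r/ → ill-formed
[bra.pod] — violates constraint (ii): word begins with /b/ → ill-formed
[rir.zoj] — violates constraint (iii): syllable 1 coda contains /r/ → ill-formed
[gna] — σ1 onset /gn/ (2C), coda /∅/ ok → well-formed
[pon.ffla] — violates constraint (iv): syllable 2 onset /ffl/ has 3 consonants (> 2) → ill-formed

[gna]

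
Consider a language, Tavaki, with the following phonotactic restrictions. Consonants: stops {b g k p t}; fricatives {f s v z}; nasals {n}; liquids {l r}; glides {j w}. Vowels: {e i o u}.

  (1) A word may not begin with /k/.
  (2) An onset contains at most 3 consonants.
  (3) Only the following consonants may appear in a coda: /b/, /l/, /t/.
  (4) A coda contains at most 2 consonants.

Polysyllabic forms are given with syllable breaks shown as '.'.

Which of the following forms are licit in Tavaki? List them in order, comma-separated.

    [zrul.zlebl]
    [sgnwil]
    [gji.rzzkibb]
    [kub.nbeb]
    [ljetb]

[zrul.zlebl], [ljetb]

[zrul.zlebl] — σ1 onset /zr/ (2C), coda /l/ ok; σ2 onset /zl/ (2C), coda /bl/ (2C) ok → licit
[sgnwil] — violates constraint 2: syllable 1 onset /sgnw/ has 4 consonants (> 3) → illicit
[gji.rzzkibb] — violates constraint 2: syllable 2 onset /rzzk/ has 4 consonants (> 3) → illicit
[kub.nbeb] — violates constraint 1: word begins with /k/ → illicit
[ljetb] — σ1 onset /lj/ (2C), coda /tb/ (2C) ok → licit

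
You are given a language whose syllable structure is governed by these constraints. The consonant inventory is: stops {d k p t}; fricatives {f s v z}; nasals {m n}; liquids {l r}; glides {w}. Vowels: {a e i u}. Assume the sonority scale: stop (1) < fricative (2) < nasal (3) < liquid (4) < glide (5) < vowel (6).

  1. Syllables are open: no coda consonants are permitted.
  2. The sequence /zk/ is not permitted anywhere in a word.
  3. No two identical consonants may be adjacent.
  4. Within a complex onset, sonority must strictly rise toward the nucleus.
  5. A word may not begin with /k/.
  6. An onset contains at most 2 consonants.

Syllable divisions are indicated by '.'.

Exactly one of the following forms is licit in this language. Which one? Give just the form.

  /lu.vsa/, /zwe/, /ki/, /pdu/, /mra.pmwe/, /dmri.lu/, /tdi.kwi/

/zwe/

/lu.vsa/ — violates constraint 4: syllable 2 onset /vs/: /v/ (fricative, 2) → /s/ (fricative, 2) does not rise → illicit
/zwe/ — σ1 onset /zw/ (2→5 rises), coda /∅/ ok → licit
/ki/ — violates constraint 5: word begins with /k/ → illicit
/pdu/ — violates constraint 4: syllable 1 onset /pd/: /p/ (stop, 1) → /d/ (stop, 1) does not rise → illicit
/mra.pmwe/ — violates constraint 6: syllable 2 onset /pmw/ has 3 consonants (> 2) → illicit
/dmri.lu/ — violates constraint 6: syllable 1 onset /dmr/ has 3 consonants (> 2) → illicit
/tdi.kwi/ — violates constraint 4: syllable 1 onset /td/: /t/ (stop, 1) → /d/ (stop, 1) does not rise → illicit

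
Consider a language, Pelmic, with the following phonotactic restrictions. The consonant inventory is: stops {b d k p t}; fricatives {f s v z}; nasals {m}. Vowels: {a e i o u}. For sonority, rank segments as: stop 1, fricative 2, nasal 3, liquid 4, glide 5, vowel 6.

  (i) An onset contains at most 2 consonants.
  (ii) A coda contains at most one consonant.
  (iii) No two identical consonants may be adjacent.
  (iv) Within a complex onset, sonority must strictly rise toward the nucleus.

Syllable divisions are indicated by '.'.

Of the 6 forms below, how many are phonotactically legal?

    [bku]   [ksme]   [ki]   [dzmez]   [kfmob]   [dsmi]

1

[bku] — violates constraint (iv): syllable 1 onset /bk/: /b/ (stop, 1) → /k/ (stop, 1) does not rise → phonotactically illegal
[ksme] — violates constraint (i): syllable 1 onset /ksm/ has 3 consonants (> 2) → phonotactically illegal
[ki] — σ1 onset /k/, coda /∅/ ok → phonotactically legal
[dzmez] — violates constraint (i): syllable 1 onset /dzm/ has 3 consonants (> 2) → phonotactically illegal
[kfmob] — violates constraint (i): syllable 1 onset /kfm/ has 3 consonants (> 2) → phonotactically illegal
[dsmi] — violates constraint (i): syllable 1 onset /dsm/ has 3 consonants (> 2) → phonotactically illegal
Phonotactically legal: [ki] → 1.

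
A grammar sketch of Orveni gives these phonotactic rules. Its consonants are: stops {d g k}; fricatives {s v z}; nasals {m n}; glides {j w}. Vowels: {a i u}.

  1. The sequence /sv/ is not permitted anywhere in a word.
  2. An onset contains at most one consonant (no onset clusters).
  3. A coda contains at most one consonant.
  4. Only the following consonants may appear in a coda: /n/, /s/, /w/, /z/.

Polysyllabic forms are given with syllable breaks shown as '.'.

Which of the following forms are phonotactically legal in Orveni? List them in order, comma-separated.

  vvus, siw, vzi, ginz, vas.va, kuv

vvus — violates constraint 2: syllable 1 onset /vv/ has 2 consonants (> 1) → phonotactically illegal
siw — σ1 onset /s/, coda /w/ ok → phonotactically legal
vzi — violates constraint 2: syllable 1 onset /vz/ has 2 consonants (> 1) → phonotactically illegal
ginz — violates constraint 3: syllable 1 coda /nz/ has 2 consonants (> 1) → phonotactically illegal
vas.va — violates constraint 1: contains banned sequence /sv/ → phonotactically illegal
kuv — violates constraint 4: syllable 1 coda contains /v/, which is not a licensed coda consonant → phonotactically illegal

siw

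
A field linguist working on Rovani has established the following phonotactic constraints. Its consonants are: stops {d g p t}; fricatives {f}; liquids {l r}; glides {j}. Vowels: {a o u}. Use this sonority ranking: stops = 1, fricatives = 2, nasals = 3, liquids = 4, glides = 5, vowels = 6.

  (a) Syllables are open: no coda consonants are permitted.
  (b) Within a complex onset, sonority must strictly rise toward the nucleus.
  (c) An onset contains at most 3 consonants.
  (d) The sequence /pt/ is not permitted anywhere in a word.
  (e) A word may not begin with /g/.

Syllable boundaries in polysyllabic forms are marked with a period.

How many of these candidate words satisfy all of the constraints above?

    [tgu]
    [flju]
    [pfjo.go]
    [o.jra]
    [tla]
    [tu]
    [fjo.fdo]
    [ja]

[tgu] — violates constraint (b): syllable 1 onset /tg/: /t/ (stop, 1) → /g/ (stop, 1) does not rise → not permitted
[flju] — σ1 onset /flj/ (2→4→5 rises), coda /∅/ ok → permitted
[pfjo.go] — σ1 onset /pfj/ (1→2→5 rises), coda /∅/ ok; σ2 onset /g/, coda /∅/ ok → permitted
[o.jra] — violates constraint (b): syllable 2 onset /jr/: /j/ (glide, 5) → /r/ (liquid, 4) does not rise → not permitted
[tla] — σ1 onset /tl/ (1→4 rises), coda /∅/ ok → permitted
[tu] — σ1 onset /t/, coda /∅/ ok → permitted
[fjo.fdo] — violates constraint (b): syllable 2 onset /fd/: /f/ (fricative, 2) → /d/ (stop, 1) does not rise → not permitted
[ja] — σ1 onset /j/, coda /∅/ ok → permitted
Permitted: [flju], [pfjo.go], [tla], [tu], [ja] → 5.

5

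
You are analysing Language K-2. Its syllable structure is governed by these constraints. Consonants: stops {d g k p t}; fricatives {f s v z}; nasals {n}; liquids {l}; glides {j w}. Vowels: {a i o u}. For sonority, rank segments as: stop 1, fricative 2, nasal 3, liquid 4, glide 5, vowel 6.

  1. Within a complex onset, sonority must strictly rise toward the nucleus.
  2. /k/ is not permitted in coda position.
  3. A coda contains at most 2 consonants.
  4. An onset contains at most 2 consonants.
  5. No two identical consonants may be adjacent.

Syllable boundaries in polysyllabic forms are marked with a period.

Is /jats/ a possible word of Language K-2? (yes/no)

/jats/ — σ1 onset /j/, coda /ts/ (2C) ok → licit

yes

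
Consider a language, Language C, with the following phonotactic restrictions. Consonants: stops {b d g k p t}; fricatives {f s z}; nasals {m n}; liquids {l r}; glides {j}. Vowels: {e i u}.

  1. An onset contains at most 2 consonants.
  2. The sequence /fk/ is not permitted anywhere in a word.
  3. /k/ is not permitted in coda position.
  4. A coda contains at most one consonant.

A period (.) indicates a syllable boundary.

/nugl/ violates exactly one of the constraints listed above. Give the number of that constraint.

4

/nugl/: syllable 1 coda /gl/ has 2 consonants (> 1).
This is a violation of constraint 4: "A coda contains at most one consonant."
The remaining constraints (1, 2, 3) are satisfied.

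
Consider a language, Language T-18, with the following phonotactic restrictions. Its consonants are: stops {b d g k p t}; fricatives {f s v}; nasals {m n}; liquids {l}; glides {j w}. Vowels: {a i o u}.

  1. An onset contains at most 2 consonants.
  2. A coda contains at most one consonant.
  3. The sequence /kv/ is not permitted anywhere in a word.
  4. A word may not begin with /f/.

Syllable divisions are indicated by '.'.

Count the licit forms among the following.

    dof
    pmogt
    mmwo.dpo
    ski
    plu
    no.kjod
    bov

5

dof — σ1 onset /d/, coda /f/ ok → licit
pmogt — violates constraint 2: syllable 1 coda /gt/ has 2 consonants (> 1) → illicit
mmwo.dpo — violates constraint 1: syllable 1 onset /mmw/ has 3 consonants (> 2) → illicit
ski — σ1 onset /sk/ (2C), coda /∅/ ok → licit
plu — σ1 onset /pl/ (2C), coda /∅/ ok → licit
no.kjod — σ1 onset /n/, coda /∅/ ok; σ2 onset /kj/ (2C), coda /d/ ok → licit
bov — σ1 onset /b/, coda /v/ ok → licit
Licit: dof, ski, plu, no.kjod, bov → 5.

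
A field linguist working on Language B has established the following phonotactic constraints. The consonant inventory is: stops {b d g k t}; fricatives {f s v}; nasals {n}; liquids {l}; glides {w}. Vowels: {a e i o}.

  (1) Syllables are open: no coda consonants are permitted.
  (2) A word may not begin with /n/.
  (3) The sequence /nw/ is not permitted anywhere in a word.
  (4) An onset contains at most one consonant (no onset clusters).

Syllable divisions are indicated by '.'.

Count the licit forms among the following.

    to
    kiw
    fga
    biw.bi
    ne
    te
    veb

to — σ1 onset /t/, coda /∅/ ok → licit
kiw — violates constraint 1: syllable 1 coda /w/ has 1 consonant (> 0) → illicit
fga — violates constraint 4: syllable 1 onset /fg/ has 2 consonants (> 1) → illicit
biw.bi — violates constraint 1: syllable 1 coda /w/ has 1 consonant (> 0) → illicit
ne — violates constraint 2: word begins with /n/ → illicit
te — σ1 onset /t/, coda /∅/ ok → licit
veb — violates constraint 1: syllable 1 coda /b/ has 1 consonant (> 0) → illicit
Licit: to, te → 2.

2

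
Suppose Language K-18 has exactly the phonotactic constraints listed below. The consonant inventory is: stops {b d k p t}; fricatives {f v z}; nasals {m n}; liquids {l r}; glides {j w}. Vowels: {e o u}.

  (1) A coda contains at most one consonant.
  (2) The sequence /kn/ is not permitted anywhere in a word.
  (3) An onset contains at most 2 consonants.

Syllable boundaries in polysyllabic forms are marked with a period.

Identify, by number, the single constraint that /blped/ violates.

3

/blped/: syllable 1 onset /blp/ has 3 consonants (> 2).
This is a violation of constraint 3: "An onset contains at most 2 consonants."
The remaining constraints (1, 2) are satisfied.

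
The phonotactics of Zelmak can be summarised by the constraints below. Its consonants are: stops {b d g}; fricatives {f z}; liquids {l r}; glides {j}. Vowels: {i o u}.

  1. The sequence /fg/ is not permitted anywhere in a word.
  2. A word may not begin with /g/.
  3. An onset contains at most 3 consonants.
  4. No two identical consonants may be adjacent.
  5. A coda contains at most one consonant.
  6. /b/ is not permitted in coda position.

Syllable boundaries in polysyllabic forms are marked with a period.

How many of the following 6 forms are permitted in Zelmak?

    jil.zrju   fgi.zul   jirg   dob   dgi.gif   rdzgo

jil.zrju — σ1 onset /j/, coda /l/ ok; σ2 onset /zrj/ (3C), coda /∅/ ok → permitted
fgi.zul — violates constraint 1: contains banned sequence /fg/ → not permitted
jirg — violates constraint 5: syllable 1 coda /rg/ has 2 consonants (> 1) → not permitted
dob — violates constraint 6: syllable 1 coda contains /b/ → not permitted
dgi.gif — σ1 onset /dg/ (2C), coda /∅/ ok; σ2 onset /g/, coda /f/ ok → permitted
rdzgo — violates constraint 3: syllable 1 onset /rdzg/ has 4 consonants (> 3) → not permitted
Permitted: jil.zrju, dgi.gif → 2.

2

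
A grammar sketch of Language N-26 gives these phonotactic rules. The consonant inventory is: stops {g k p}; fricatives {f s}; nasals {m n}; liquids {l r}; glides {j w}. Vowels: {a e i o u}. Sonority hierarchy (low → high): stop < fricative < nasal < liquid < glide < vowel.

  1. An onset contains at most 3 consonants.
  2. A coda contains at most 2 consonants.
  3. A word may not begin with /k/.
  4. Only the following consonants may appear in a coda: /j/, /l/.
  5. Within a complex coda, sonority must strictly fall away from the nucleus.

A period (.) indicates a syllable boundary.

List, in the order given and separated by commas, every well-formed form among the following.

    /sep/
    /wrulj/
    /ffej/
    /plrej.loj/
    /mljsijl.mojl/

/sep/ — violates constraint 4: syllable 1 coda contains /p/, which is not a licensed coda consonant → ill-formed
/wrulj/ — violates constraint 5: syllable 1 coda /lj/: /l/ (liquid, 4) → /j/ (glide, 5) does not fall → ill-formed
/ffej/ — σ1 onset /ff/ (2C), coda /j/ ok → well-formed
/plrej.loj/ — σ1 onset /plr/ (3C), coda /j/ ok; σ2 onset /l/, coda /j/ ok → well-formed
/mljsijl.mojl/ — violates constraint 1: syllable 1 onset /mljs/ has 4 consonants (> 3) → ill-formed

/ffej/, /plrej.loj/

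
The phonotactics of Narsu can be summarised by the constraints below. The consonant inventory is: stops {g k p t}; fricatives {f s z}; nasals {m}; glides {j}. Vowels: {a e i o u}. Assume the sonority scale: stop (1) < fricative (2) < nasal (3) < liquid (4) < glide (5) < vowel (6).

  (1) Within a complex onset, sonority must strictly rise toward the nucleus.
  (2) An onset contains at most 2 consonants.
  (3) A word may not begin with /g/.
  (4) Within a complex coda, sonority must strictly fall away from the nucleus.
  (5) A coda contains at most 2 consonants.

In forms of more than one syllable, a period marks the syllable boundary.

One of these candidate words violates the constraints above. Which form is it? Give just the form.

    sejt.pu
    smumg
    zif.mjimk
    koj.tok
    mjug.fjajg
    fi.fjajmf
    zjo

fi.fjajmf

sejt.pu — σ1 onset /s/, coda /jt/ (5→1 falls) ok; σ2 onset /p/, coda /∅/ ok → licit
smumg — σ1 onset /sm/ (2→3 rises), coda /mg/ (3→1 falls) ok → licit
zif.mjimk — σ1 onset /z/, coda /f/ ok; σ2 onset /mj/ (3→5 rises), coda /mk/ (3→1 falls) ok → licit
koj.tok — σ1 onset /k/, coda /j/ ok; σ2 onset /t/, coda /k/ ok → licit
mjug.fjajg — σ1 onset /mj/ (3→5 rises), coda /g/ ok; σ2 onset /fj/ (2→5 rises), coda /jg/ (5→1 falls) ok → licit
fi.fjajmf — violates constraint 5: syllable 2 coda /jmf/ has 3 consonants (> 2) → illicit
zjo — σ1 onset /zj/ (2→5 rises), coda /∅/ ok → licit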